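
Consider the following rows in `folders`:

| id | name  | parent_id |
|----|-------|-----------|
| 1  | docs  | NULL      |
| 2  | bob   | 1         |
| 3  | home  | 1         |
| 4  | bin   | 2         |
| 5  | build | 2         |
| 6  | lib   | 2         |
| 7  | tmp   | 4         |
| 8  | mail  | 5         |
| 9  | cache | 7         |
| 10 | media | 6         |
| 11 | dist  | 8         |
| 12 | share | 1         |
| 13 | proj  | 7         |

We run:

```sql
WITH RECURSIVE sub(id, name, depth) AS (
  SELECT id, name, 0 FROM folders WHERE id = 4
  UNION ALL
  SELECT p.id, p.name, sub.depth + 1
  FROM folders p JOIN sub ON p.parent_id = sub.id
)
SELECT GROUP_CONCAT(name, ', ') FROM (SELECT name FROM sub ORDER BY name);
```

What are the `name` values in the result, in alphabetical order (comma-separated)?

Base: id=4 (bin) at depth 0.
Iteration 1: rows with parent_id in {4} -> tmp (id 7, depth 1).
Iteration 2: rows with parent_id in {7} -> cache (id 9, depth 2), proj (id 13, depth 2).
Iteration 3: no rows with parent_id in {9,13}; recursion stops.

bin, cache, proj, tmp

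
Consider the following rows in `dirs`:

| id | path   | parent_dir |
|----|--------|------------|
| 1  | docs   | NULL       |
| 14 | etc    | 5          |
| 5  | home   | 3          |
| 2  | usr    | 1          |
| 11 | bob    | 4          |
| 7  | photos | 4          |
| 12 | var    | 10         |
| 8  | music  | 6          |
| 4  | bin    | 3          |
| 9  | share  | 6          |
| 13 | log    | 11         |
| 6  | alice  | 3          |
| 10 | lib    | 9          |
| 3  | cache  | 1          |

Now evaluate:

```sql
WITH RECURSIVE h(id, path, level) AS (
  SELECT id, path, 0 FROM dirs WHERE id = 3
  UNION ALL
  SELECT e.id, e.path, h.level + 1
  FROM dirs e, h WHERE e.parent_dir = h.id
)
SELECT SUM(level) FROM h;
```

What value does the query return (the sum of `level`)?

Base: id=3 (cache) at level 0.
Iteration 1: rows with parent_dir in {3} -> bin (id 4, level 1), home (id 5, level 1), alice (id 6, level 1).
Iteration 2: rows with parent_dir in {4,5,6} -> photos (id 7, level 2), music (id 8, level 2), share (id 9, level 2), bob (id 11, level 2), etc (id 14, level 2).
Iteration 3: rows with parent_dir in {7,8,9,11,14} -> lib (id 10, level 3), log (id 13, level 3).
Iteration 4: rows with parent_dir in {10,13} -> var (id 12, level 4).
Iteration 5: no rows with parent_dir in {12}; recursion stops.
SUM(level) = 0 + 1 + 1 + 1 + 2 + 2 + 2 + 2 + 2 + 3 + 3 + 4 = 23.

23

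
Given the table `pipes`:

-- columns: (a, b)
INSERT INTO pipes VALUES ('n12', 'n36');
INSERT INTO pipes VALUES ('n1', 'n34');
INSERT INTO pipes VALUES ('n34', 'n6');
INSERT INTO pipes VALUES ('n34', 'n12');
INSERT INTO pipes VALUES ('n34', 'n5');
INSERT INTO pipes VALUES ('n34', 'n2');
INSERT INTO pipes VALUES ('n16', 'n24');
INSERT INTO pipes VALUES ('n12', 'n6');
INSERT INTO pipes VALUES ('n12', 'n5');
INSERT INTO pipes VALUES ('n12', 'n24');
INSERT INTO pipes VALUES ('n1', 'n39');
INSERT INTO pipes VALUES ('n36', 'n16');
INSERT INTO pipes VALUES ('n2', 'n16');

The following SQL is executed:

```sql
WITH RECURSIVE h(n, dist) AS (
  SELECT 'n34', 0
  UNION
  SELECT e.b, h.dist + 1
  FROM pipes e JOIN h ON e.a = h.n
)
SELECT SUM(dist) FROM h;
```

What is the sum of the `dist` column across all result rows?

Base: (n34, dist=0).
Iteration 1: edges from {n34} -> (n12, dist=1), (n2, dist=1), (n5, dist=1), (n6, dist=1).
Iteration 2: edges from {n12,n2,n5,n6} -> (n16, dist=2), (n24, dist=2), (n36, dist=2), (n5, dist=2), (n6, dist=2).
Iteration 3: edges from {n16,n24,n36,n5,n6} -> (n16, dist=3), (n24, dist=3).
Iteration 4: edges from {n16,n24} -> (n24, dist=4).
Iteration 5: no outgoing edges from {n24}; recursion stops.
SUM(dist) = 0 + 1 + 1 + 1 + 1 + 2 + 2 + 2 + 2 + 2 + 3 + 3 + 4 = 24.

24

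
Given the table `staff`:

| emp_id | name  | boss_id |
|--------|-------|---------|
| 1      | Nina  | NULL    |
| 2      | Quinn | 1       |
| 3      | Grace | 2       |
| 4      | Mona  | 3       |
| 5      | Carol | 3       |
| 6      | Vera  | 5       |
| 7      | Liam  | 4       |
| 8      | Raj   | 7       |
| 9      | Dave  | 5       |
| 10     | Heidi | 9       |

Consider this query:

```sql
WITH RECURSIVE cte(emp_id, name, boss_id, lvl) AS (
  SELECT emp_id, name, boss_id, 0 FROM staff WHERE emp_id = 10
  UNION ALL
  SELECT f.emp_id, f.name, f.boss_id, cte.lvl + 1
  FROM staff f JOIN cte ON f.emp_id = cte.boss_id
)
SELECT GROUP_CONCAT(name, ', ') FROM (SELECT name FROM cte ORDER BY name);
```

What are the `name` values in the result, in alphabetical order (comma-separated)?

Carol, Dave, Grace, Heidi, Nina, Quinn

Base: emp_id=10 (Heidi), boss_id=9, lvl 0.
Iteration 1: join on emp_id=9 -> Dave (id 9, boss_id=5, lvl 1).
Iteration 2: join on emp_id=5 -> Carol (id 5, boss_id=3, lvl 2).
Iteration 3: join on emp_id=3 -> Grace (id 3, boss_id=2, lvl 3).
Iteration 4: join on emp_id=2 -> Quinn (id 2, boss_id=1, lvl 4).
Iteration 5: join on emp_id=1 -> Nina (id 1, boss_id=NULL, lvl 5).
Iteration 6: boss_id is NULL; no match; recursion stops.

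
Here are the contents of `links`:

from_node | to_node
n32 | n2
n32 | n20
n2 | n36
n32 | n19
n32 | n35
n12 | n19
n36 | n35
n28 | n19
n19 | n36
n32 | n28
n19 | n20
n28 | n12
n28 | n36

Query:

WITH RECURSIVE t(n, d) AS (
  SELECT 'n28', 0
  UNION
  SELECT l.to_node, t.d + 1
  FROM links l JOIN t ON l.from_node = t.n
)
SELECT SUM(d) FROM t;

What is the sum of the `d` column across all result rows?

24

Base: (n28, d=0).
Iteration 1: edges from {n28} -> (n12, d=1), (n19, d=1), (n36, d=1).
Iteration 2: edges from {n12,n19,n36} -> (n19, d=2), (n20, d=2), (n35, d=2), (n36, d=2).
Iteration 3: edges from {n19,n20,n35,n36} -> (n20, d=3), (n35, d=3), (n36, d=3).
Iteration 4: edges from {n20,n35,n36} -> (n35, d=4).
Iteration 5: no outgoing edges from {n35}; recursion stops.
SUM(d) = 0 + 1 + 1 + 1 + 2 + 2 + 2 + 2 + 3 + 3 + 3 + 4 = 24.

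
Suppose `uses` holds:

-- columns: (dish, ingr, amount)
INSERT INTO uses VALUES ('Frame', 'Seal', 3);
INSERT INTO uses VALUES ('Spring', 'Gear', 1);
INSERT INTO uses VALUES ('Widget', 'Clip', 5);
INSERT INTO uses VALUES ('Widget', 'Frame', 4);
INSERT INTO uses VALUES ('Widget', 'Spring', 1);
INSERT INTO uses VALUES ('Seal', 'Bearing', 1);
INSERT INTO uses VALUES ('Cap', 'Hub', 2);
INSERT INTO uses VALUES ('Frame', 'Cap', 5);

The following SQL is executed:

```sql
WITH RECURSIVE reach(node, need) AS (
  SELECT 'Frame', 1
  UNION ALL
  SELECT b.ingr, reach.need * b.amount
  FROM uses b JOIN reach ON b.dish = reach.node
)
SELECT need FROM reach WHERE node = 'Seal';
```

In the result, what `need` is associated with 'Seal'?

3

Base: (Frame, need=1).
Iteration 1: components of {Frame} -> Cap = 1*5 = 5, Seal = 1*3 = 3.
Iteration 2: components of {Cap,Seal} -> Bearing = 3*1 = 3, Hub = 5*2 = 10.
Iteration 3: no further components; recursion stops.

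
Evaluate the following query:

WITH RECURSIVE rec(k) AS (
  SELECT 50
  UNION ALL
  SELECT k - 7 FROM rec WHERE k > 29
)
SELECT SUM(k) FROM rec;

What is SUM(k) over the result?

Base: k=50.
Iteration 1: 50 > 29 holds -> k = 50 - 7 = 43.
Iteration 2: 43 > 29 holds -> k = 43 - 7 = 36.
Iteration 3: 36 > 29 holds -> k = 36 - 7 = 29.
Iteration 4: 29 > 29 fails; recursion stops.
SUM(k) = 50 + 43 + 36 + 29 = 158.

158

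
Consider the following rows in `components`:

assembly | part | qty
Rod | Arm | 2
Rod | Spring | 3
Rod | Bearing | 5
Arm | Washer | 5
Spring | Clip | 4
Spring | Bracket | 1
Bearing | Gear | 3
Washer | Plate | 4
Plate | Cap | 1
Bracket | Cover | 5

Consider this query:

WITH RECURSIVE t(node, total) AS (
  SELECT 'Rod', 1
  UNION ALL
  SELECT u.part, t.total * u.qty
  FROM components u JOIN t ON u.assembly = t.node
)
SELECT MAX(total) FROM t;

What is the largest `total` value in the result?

Base: (Rod, total=1).
Iteration 1: components of {Rod} -> Arm = 1*2 = 2, Bearing = 1*5 = 5, Spring = 1*3 = 3.
Iteration 2: components of {Arm,Bearing,Spring} -> Bracket = 3*1 = 3, Clip = 3*4 = 12, Gear = 5*3 = 15, Washer = 2*5 = 10.
Iteration 3: components of {Bracket,Clip,Gear,Washer} -> Cover = 3*5 = 15, Plate = 10*4 = 40.
Iteration 4: components of {Cover,Plate} -> Cap = 40*1 = 40.
Iteration 5: no further components; recursion stops.
total values: 1, 2, 3, 5, 10, 12, 3, 15, 40, 15, 40; the maximum is 40.

40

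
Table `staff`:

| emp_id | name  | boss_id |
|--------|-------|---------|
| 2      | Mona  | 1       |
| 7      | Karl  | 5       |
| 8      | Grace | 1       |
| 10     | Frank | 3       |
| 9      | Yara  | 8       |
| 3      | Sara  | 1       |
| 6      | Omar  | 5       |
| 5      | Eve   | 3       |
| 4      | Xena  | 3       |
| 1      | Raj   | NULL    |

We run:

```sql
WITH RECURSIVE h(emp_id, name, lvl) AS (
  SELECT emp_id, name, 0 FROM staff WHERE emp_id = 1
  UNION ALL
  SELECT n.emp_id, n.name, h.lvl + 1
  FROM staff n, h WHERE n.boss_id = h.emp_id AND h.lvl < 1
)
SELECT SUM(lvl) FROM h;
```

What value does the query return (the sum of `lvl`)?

Base: emp_id=1 (Raj) at lvl 0.
Iteration 1: rows with boss_id in {1} -> Mona (id 2, lvl 1), Sara (id 3, lvl 1), Grace (id 8, lvl 1).
Iteration 2: lvl < 1 fails for all current rows; recursion stops.
SUM(lvl) = 0 + 1 + 1 + 1 = 3.

3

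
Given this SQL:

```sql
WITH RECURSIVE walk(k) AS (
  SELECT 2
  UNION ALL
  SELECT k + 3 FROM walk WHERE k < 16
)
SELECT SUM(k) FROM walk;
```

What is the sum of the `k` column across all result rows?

57

Base: k=2.
Iteration 1: 2 < 16 holds -> k = 2 + 3 = 5.
Iteration 2: 5 < 16 holds -> k = 5 + 3 = 8.
Iteration 3: 8 < 16 holds -> k = 8 + 3 = 11.
Iteration 4: 11 < 16 holds -> k = 11 + 3 = 14.
Iteration 5: 14 < 16 holds -> k = 14 + 3 = 17.
Iteration 6: 17 < 16 fails; recursion stops.
SUM(k) = 2 + 5 + 8 + 11 + 14 + 17 = 57.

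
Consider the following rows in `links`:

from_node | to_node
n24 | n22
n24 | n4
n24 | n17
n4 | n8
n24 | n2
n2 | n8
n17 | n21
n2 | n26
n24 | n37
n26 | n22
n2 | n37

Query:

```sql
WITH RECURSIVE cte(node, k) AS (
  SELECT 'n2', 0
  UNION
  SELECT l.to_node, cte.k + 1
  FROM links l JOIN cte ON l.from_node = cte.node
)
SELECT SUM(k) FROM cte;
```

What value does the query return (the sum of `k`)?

5

Base: (n2, k=0).
Iteration 1: edges from {n2} -> (n26, k=1), (n37, k=1), (n8, k=1).
Iteration 2: edges from {n26,n37,n8} -> (n22, k=2).
Iteration 3: no outgoing edges from {n22}; recursion stops.
SUM(k) = 0 + 1 + 1 + 1 + 2 = 5.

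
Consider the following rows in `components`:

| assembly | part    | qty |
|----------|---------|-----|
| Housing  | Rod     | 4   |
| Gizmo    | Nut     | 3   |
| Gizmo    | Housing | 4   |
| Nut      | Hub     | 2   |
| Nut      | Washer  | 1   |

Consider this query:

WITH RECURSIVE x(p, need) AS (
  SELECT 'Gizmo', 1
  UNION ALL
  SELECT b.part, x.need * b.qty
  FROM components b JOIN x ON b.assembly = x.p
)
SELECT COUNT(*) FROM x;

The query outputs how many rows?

Base: (Gizmo, need=1).
Iteration 1: components of {Gizmo} -> Housing = 1*4 = 4, Nut = 1*3 = 3.
Iteration 2: components of {Housing,Nut} -> Hub = 3*2 = 6, Rod = 4*4 = 16, Washer = 3*1 = 3.
Iteration 3: no further components; recursion stops.
Total rows emitted: 6.

6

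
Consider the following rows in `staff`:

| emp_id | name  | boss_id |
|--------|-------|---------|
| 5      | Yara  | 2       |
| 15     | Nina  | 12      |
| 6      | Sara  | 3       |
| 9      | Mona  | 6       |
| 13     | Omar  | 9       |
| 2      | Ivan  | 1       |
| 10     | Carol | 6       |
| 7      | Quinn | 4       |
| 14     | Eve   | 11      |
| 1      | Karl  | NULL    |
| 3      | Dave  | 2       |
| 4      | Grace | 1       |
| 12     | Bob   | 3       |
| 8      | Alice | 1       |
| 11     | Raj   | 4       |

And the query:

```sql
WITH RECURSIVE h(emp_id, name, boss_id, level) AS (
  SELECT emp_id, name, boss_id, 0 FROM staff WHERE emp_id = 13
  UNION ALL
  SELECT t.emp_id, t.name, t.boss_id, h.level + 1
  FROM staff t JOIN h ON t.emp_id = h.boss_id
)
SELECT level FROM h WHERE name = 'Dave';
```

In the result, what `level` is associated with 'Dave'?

3

Base: emp_id=13 (Omar), boss_id=9, level 0.
Iteration 1: join on emp_id=9 -> Mona (id 9, boss_id=6, level 1).
Iteration 2: join on emp_id=6 -> Sara (id 6, boss_id=3, level 2).
Iteration 3: join on emp_id=3 -> Dave (id 3, boss_id=2, level 3).
Iteration 4: join on emp_id=2 -> Ivan (id 2, boss_id=1, level 4).
Iteration 5: join on emp_id=1 -> Karl (id 1, boss_id=NULL, level 5).
Iteration 6: boss_id is NULL; no match; recursion stops.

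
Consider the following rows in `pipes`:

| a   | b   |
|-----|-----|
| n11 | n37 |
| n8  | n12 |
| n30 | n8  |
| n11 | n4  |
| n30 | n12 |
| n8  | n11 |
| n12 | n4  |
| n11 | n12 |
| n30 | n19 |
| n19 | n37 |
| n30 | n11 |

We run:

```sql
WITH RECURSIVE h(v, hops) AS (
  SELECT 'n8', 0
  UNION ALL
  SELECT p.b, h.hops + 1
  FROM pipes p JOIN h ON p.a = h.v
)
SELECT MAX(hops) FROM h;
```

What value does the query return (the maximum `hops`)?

3

Base: (n8, hops=0).
Iteration 1: edges from {n8} -> (n11, hops=1), (n12, hops=1).
Iteration 2: edges from {n11,n12} -> (n12, hops=2), (n37, hops=2), (n4, hops=2) x2. [UNION ALL keeps all 4 new rows, including repeats]
Iteration 3: edges from {n12,n37,n4} -> (n4, hops=3).
Iteration 4: no outgoing edges from {n4}; recursion stops.
hops values: 0, 1, 1, 2, 2, 2, 2, 3; the maximum is 3.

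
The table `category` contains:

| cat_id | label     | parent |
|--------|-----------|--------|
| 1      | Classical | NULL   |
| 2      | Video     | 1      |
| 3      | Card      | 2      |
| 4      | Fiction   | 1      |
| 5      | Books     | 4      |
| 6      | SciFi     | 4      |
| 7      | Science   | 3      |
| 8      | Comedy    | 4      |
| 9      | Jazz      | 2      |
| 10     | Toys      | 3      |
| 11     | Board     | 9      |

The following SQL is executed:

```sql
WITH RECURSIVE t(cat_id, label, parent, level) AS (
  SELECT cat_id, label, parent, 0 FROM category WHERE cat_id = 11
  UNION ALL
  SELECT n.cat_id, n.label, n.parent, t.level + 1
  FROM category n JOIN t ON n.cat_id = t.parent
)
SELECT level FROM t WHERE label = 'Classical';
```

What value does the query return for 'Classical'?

3

Base: cat_id=11 (Board), parent=9, level 0.
Iteration 1: join on cat_id=9 -> Jazz (id 9, parent=2, level 1).
Iteration 2: join on cat_id=2 -> Video (id 2, parent=1, level 2).
Iteration 3: join on cat_id=1 -> Classical (id 1, parent=NULL, level 3).
Iteration 4: parent is NULL; no match; recursion stops.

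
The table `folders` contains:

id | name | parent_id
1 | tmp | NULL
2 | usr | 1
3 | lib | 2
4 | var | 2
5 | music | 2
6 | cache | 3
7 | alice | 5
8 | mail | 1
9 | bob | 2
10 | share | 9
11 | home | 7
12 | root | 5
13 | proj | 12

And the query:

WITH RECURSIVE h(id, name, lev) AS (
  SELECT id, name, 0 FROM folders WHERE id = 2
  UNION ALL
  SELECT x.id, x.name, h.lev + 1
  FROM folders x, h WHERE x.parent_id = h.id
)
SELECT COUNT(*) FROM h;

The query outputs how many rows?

11

Base: id=2 (usr) at lev 0.
Iteration 1: rows with parent_id in {2} -> lib (id 3, lev 1), var (id 4, lev 1), music (id 5, lev 1), bob (id 9, lev 1).
Iteration 2: rows with parent_id in {3,4,5,9} -> cache (id 6, lev 2), alice (id 7, lev 2), share (id 10, lev 2), root (id 12, lev 2).
Iteration 3: rows with parent_id in {6,7,10,12} -> home (id 11, lev 3), proj (id 13, lev 3).
Iteration 4: no rows with parent_id in {11,13}; recursion stops.
Total rows emitted: 11.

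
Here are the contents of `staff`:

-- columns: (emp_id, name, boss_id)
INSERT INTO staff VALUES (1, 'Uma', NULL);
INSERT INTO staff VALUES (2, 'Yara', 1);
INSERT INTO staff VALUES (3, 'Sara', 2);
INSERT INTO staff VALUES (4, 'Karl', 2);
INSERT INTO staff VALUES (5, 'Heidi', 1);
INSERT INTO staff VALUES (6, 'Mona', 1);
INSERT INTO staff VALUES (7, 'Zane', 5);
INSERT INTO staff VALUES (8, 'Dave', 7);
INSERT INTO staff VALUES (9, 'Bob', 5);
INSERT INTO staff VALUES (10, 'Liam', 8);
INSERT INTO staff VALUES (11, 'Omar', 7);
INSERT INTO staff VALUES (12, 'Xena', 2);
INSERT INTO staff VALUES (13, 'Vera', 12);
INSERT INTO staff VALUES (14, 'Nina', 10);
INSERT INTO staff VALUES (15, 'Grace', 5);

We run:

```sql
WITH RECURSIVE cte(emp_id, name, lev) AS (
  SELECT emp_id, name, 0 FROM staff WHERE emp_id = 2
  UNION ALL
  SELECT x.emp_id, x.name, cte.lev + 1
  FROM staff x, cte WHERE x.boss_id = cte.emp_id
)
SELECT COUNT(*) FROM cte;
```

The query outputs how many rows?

5

Base: emp_id=2 (Yara) at lev 0.
Iteration 1: rows with boss_id in {2} -> Sara (id 3, lev 1), Karl (id 4, lev 1), Xena (id 12, lev 1).
Iteration 2: rows with boss_id in {3,4,12} -> Vera (id 13, lev 2).
Iteration 3: no rows with boss_id in {13}; recursion stops.
Total rows emitted: 5.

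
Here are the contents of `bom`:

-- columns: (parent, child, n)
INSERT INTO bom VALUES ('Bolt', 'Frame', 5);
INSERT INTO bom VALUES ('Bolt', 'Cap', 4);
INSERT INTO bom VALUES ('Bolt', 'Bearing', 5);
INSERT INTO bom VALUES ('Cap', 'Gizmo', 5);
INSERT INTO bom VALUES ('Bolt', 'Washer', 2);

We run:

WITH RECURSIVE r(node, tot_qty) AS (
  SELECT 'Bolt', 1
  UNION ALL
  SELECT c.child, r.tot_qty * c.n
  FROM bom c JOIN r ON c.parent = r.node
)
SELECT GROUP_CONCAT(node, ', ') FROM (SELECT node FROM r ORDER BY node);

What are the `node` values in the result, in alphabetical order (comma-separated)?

Bearing, Bolt, Cap, Frame, Gizmo, Washer

Base: (Bolt, tot_qty=1).
Iteration 1: components of {Bolt} -> Bearing = 1*5 = 5, Cap = 1*4 = 4, Frame = 1*5 = 5, Washer = 1*2 = 2.
Iteration 2: components of {Bearing,Cap,Frame,Washer} -> Gizmo = 4*5 = 20.
Iteration 3: no further components; recursion stops.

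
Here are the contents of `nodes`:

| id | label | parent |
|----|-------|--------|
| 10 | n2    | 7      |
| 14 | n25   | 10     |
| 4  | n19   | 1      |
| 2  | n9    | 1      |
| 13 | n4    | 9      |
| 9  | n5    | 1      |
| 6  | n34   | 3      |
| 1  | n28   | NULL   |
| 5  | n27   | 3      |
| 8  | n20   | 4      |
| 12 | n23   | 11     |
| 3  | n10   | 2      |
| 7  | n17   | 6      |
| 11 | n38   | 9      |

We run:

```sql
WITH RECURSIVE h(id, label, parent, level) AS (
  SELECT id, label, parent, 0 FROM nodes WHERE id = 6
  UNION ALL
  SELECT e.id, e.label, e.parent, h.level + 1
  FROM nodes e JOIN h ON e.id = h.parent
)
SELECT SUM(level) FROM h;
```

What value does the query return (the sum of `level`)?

Base: id=6 (n34), parent=3, level 0.
Iteration 1: join on id=3 -> n10 (id 3, parent=2, level 1).
Iteration 2: join on id=2 -> n9 (id 2, parent=1, level 2).
Iteration 3: join on id=1 -> n28 (id 1, parent=NULL, level 3).
Iteration 4: parent is NULL; no match; recursion stops.
SUM(level) = 0 + 1 + 2 + 3 = 6.

6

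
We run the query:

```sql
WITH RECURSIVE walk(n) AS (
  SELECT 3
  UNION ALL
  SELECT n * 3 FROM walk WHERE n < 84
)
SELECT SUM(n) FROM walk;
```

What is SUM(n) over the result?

363

Base: n=3.
Iteration 1: 3 < 84 holds -> n = 3 * 3 = 9.
Iteration 2: 9 < 84 holds -> n = 9 * 3 = 27.
Iteration 3: 27 < 84 holds -> n = 27 * 3 = 81.
Iteration 4: 81 < 84 holds -> n = 81 * 3 = 243.
Iteration 5: 243 < 84 fails; recursion stops.
SUM(n) = 3 + 9 + 27 + 81 + 243 = 363.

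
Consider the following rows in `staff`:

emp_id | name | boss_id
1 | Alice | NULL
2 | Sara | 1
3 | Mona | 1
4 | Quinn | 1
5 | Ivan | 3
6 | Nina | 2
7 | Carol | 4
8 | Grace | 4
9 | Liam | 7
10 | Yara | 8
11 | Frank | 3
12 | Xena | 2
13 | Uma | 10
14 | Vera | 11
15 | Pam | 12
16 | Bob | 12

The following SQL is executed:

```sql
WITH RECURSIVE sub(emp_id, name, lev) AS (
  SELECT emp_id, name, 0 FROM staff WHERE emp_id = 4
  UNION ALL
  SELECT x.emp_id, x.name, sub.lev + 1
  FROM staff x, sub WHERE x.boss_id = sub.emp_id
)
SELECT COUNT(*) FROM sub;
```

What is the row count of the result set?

6

Base: emp_id=4 (Quinn) at lev 0.
Iteration 1: rows with boss_id in {4} -> Carol (id 7, lev 1), Grace (id 8, lev 1).
Iteration 2: rows with boss_id in {7,8} -> Liam (id 9, lev 2), Yara (id 10, lev 2).
Iteration 3: rows with boss_id in {9,10} -> Uma (id 13, lev 3).
Iteration 4: no rows with boss_id in {13}; recursion stops.
Total rows emitted: 6.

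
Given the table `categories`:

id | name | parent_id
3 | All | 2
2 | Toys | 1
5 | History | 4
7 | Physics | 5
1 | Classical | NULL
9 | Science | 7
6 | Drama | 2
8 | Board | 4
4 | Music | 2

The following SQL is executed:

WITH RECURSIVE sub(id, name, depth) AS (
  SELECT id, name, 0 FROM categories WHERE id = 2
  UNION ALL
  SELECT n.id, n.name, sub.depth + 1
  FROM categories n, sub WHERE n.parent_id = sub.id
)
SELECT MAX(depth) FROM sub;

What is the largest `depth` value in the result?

4

Base: id=2 (Toys) at depth 0.
Iteration 1: rows with parent_id in {2} -> All (id 3, depth 1), Music (id 4, depth 1), Drama (id 6, depth 1).
Iteration 2: rows with parent_id in {3,4,6} -> History (id 5, depth 2), Board (id 8, depth 2).
Iteration 3: rows with parent_id in {5,8} -> Physics (id 7, depth 3).
Iteration 4: rows with parent_id in {7} -> Science (id 9, depth 4).
Iteration 5: no rows with parent_id in {9}; recursion stops.
depth values: 0, 1, 1, 1, 2, 2, 3, 4; the maximum is 4.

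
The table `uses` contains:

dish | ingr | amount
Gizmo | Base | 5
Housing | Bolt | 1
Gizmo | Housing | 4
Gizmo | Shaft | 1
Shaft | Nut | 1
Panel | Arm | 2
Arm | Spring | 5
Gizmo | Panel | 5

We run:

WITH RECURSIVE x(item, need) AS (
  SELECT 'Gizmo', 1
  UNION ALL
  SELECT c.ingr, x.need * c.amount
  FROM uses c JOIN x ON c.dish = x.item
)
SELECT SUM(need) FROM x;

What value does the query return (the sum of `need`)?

Base: (Gizmo, need=1).
Iteration 1: components of {Gizmo} -> Base = 1*5 = 5, Housing = 1*4 = 4, Panel = 1*5 = 5, Shaft = 1*1 = 1.
Iteration 2: components of {Base,Housing,Panel,Shaft} -> Arm = 5*2 = 10, Bolt = 4*1 = 4, Nut = 1*1 = 1.
Iteration 3: components of {Arm,Bolt,Nut} -> Spring = 10*5 = 50.
Iteration 4: no further components; recursion stops.
SUM(need) = 1 + 5 + 5 + 1 + 4 + 10 + 1 + 4 + 50 = 81.

81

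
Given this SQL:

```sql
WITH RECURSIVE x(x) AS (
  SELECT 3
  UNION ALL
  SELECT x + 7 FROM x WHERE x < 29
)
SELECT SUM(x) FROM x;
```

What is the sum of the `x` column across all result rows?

Base: x=3.
Iteration 1: 3 < 29 holds -> x = 3 + 7 = 10.
Iteration 2: 10 < 29 holds -> x = 10 + 7 = 17.
Iteration 3: 17 < 29 holds -> x = 17 + 7 = 24.
Iteration 4: 24 < 29 holds -> x = 24 + 7 = 31.
Iteration 5: 31 < 29 fails; recursion stops.
SUM(x) = 3 + 10 + 17 + 24 + 31 = 85.

85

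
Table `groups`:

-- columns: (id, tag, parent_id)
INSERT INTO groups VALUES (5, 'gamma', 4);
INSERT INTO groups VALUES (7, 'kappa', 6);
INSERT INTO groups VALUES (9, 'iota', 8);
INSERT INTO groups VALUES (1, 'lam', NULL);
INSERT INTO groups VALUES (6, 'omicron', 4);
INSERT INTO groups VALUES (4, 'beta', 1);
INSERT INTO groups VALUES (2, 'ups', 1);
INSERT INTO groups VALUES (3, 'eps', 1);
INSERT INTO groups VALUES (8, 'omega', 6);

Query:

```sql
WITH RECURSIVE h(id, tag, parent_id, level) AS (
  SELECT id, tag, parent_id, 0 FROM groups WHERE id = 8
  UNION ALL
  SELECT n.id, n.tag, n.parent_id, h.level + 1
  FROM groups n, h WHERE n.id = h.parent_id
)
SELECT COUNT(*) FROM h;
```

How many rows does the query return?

Base: id=8 (omega), parent_id=6, level 0.
Iteration 1: join on id=6 -> omicron (id 6, parent_id=4, level 1).
Iteration 2: join on id=4 -> beta (id 4, parent_id=1, level 2).
Iteration 3: join on id=1 -> lam (id 1, parent_id=NULL, level 3).
Iteration 4: parent_id is NULL; no match; recursion stops.
Total rows emitted: 4.

4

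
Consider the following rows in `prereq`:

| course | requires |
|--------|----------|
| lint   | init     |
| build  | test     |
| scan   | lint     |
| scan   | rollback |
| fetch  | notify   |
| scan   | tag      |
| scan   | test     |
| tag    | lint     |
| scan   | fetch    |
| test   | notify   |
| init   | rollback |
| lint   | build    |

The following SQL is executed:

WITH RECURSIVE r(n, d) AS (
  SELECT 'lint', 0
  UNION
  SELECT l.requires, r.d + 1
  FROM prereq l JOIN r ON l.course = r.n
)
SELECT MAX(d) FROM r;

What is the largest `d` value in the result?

Base: (lint, d=0).
Iteration 1: edges from {lint} -> (build, d=1), (init, d=1).
Iteration 2: edges from {build,init} -> (rollback, d=2), (test, d=2).
Iteration 3: edges from {rollback,test} -> (notify, d=3).
Iteration 4: no outgoing edges from {notify}; recursion stops.
d values: 0, 1, 1, 2, 2, 3; the maximum is 3.

3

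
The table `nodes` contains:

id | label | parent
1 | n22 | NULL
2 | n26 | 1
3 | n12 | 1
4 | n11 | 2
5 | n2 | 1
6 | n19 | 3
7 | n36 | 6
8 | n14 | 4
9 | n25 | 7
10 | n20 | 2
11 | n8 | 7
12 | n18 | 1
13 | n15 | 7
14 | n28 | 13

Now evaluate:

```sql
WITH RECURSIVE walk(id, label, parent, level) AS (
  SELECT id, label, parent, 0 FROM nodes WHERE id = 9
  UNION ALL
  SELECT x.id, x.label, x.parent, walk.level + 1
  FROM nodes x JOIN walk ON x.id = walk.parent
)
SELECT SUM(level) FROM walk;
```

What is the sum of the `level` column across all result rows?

10

Base: id=9 (n25), parent=7, level 0.
Iteration 1: join on id=7 -> n36 (id 7, parent=6, level 1).
Iteration 2: join on id=6 -> n19 (id 6, parent=3, level 2).
Iteration 3: join on id=3 -> n12 (id 3, parent=1, level 3).
Iteration 4: join on id=1 -> n22 (id 1, parent=NULL, level 4).
Iteration 5: parent is NULL; no match; recursion stops.
SUM(level) = 0 + 1 + 2 + 3 + 4 = 10.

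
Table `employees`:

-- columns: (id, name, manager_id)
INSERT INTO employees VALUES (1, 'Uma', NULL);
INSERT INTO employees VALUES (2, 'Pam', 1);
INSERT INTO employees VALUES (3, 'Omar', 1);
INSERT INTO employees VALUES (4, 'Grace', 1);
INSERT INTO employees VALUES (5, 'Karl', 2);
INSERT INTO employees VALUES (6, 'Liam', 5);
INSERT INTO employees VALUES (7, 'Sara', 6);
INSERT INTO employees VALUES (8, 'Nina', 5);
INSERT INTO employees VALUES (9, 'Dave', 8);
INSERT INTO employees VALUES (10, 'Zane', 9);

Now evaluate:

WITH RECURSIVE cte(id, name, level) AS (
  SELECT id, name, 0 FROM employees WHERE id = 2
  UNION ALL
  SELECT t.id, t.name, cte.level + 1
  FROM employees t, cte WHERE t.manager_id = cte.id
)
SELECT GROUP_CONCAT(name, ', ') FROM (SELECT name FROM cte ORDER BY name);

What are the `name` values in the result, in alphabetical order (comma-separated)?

Dave, Karl, Liam, Nina, Pam, Sara, Zane

Base: id=2 (Pam) at level 0.
Iteration 1: rows with manager_id in {2} -> Karl (id 5, level 1).
Iteration 2: rows with manager_id in {5} -> Liam (id 6, level 2), Nina (id 8, level 2).
Iteration 3: rows with manager_id in {6,8} -> Sara (id 7, level 3), Dave (id 9, level 3).
Iteration 4: rows with manager_id in {7,9} -> Zane (id 10, level 4).
Iteration 5: no rows with manager_id in {10}; recursion stops.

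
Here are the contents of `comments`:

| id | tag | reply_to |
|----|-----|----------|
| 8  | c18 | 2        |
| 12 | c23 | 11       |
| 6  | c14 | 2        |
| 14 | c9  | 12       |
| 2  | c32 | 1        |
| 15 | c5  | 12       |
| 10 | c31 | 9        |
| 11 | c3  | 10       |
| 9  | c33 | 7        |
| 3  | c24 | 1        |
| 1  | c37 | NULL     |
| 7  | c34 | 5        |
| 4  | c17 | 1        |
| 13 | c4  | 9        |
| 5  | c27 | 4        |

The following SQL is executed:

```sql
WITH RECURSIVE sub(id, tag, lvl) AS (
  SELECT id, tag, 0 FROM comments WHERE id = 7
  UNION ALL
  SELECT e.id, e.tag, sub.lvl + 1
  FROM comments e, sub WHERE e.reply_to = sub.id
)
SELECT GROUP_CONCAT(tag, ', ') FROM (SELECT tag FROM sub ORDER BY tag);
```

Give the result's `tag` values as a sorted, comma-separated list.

Base: id=7 (c34) at lvl 0.
Iteration 1: rows with reply_to in {7} -> c33 (id 9, lvl 1).
Iteration 2: rows with reply_to in {9} -> c31 (id 10, lvl 2), c4 (id 13, lvl 2).
Iteration 3: rows with reply_to in {10,13} -> c3 (id 11, lvl 3).
Iteration 4: rows with reply_to in {11} -> c23 (id 12, lvl 4).
Iteration 5: rows with reply_to in {12} -> c9 (id 14, lvl 5), c5 (id 15, lvl 5).
Iteration 6: no rows with reply_to in {14,15}; recursion stops.

c23, c3, c31, c33, c34, c4, c5, c9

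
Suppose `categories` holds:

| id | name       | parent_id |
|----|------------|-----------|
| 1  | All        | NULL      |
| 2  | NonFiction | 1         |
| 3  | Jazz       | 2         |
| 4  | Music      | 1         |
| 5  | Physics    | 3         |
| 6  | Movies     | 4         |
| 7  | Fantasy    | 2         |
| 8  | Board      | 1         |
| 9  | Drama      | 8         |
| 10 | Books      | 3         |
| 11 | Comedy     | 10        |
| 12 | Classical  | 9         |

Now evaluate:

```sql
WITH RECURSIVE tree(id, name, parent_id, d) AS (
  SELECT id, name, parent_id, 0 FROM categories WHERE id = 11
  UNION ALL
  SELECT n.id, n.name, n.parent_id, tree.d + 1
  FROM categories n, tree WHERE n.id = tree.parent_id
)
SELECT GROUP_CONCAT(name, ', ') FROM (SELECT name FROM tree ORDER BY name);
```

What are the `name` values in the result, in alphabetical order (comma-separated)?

All, Books, Comedy, Jazz, NonFiction

Base: id=11 (Comedy), parent_id=10, d 0.
Iteration 1: join on id=10 -> Books (id 10, parent_id=3, d 1).
Iteration 2: join on id=3 -> Jazz (id 3, parent_id=2, d 2).
Iteration 3: join on id=2 -> NonFiction (id 2, parent_id=1, d 3).
Iteration 4: join on id=1 -> All (id 1, parent_id=NULL, d 4).
Iteration 5: parent_id is NULL; no match; recursion stops.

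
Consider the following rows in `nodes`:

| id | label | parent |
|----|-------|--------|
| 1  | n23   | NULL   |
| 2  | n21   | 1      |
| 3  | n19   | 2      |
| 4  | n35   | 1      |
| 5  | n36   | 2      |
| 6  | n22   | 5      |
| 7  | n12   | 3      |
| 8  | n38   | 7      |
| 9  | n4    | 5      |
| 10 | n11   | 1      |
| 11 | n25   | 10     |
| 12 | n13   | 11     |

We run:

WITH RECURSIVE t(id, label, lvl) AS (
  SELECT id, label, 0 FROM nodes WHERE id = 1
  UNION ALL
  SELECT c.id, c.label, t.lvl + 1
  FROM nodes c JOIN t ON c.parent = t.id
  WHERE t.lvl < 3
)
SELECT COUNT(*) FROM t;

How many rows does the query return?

11

Base: id=1 (n23) at lvl 0.
Iteration 1: rows with parent in {1} -> n21 (id 2, lvl 1), n35 (id 4, lvl 1), n11 (id 10, lvl 1).
Iteration 2: rows with parent in {2,4,10} -> n19 (id 3, lvl 2), n36 (id 5, lvl 2), n25 (id 11, lvl 2).
Iteration 3: rows with parent in {3,5,11} -> n22 (id 6, lvl 3), n12 (id 7, lvl 3), n4 (id 9, lvl 3), n13 (id 12, lvl 3).
Iteration 4: lvl < 3 fails for all current rows; recursion stops.
Total rows emitted: 11.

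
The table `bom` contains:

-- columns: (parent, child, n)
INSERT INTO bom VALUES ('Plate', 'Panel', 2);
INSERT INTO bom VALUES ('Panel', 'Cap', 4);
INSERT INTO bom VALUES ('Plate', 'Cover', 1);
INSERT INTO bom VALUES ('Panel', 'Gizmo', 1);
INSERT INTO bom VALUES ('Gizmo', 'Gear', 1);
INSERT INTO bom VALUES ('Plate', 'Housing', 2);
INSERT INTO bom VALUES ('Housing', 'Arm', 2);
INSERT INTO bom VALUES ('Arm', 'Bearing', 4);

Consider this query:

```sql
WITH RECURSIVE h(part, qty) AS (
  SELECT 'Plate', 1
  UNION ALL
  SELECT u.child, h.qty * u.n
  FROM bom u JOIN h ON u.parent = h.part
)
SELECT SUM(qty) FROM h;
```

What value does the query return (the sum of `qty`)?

Base: (Plate, qty=1).
Iteration 1: components of {Plate} -> Cover = 1*1 = 1, Housing = 1*2 = 2, Panel = 1*2 = 2.
Iteration 2: components of {Cover,Housing,Panel} -> Arm = 2*2 = 4, Cap = 2*4 = 8, Gizmo = 2*1 = 2.
Iteration 3: components of {Arm,Cap,Gizmo} -> Bearing = 4*4 = 16, Gear = 2*1 = 2.
Iteration 4: no further components; recursion stops.
SUM(qty) = 1 + 2 + 1 + 2 + 8 + 2 + 4 + 2 + 16 = 38.

38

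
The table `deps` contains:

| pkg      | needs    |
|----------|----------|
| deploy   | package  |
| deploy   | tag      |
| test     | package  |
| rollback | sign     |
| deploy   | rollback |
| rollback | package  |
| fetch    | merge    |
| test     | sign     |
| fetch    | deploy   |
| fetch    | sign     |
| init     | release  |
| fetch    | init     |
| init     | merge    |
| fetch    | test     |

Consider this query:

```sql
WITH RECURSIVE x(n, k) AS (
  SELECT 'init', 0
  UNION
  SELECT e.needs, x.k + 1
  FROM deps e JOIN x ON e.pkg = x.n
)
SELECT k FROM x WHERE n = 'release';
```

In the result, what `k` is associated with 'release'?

Base: (init, k=0).
Iteration 1: edges from {init} -> (merge, k=1), (release, k=1).
Iteration 2: no outgoing edges from {merge,release}; recursion stops.

1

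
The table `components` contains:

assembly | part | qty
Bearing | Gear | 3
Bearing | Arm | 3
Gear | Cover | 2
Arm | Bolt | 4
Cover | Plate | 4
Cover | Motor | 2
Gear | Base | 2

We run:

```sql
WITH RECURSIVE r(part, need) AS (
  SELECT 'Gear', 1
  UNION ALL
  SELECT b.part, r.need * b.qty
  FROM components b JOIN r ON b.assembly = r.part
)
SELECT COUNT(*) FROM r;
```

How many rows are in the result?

Base: (Gear, need=1).
Iteration 1: components of {Gear} -> Base = 1*2 = 2, Cover = 1*2 = 2.
Iteration 2: components of {Base,Cover} -> Motor = 2*2 = 4, Plate = 2*4 = 8.
Iteration 3: no further components; recursion stops.
Total rows emitted: 5.

5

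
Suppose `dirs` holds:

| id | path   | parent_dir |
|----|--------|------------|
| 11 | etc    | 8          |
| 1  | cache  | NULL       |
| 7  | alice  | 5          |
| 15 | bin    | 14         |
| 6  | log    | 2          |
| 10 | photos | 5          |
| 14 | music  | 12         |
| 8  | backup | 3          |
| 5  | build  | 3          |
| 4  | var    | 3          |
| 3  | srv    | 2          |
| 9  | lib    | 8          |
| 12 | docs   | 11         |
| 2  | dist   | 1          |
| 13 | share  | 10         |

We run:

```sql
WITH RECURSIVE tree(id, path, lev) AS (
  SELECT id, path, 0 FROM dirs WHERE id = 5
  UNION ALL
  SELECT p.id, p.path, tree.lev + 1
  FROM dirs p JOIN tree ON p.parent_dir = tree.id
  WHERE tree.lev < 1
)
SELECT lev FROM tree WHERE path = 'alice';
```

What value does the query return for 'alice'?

1

Base: id=5 (build) at lev 0.
Iteration 1: rows with parent_dir in {5} -> alice (id 7, lev 1), photos (id 10, lev 1).
Iteration 2: lev < 1 fails for all current rows; recursion stops.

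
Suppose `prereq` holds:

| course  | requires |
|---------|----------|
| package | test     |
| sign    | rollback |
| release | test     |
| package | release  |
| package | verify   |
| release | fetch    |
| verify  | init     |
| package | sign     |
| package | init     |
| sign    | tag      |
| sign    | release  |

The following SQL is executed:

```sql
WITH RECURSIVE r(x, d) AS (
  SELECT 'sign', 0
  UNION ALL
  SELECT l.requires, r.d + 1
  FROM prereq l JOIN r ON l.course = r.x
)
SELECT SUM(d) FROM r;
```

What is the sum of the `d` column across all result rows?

7

Base: (sign, d=0).
Iteration 1: edges from {sign} -> (release, d=1), (rollback, d=1), (tag, d=1).
Iteration 2: edges from {release,rollback,tag} -> (fetch, d=2), (test, d=2).
Iteration 3: no outgoing edges from {fetch,test}; recursion stops.
SUM(d) = 0 + 1 + 1 + 1 + 2 + 2 = 7.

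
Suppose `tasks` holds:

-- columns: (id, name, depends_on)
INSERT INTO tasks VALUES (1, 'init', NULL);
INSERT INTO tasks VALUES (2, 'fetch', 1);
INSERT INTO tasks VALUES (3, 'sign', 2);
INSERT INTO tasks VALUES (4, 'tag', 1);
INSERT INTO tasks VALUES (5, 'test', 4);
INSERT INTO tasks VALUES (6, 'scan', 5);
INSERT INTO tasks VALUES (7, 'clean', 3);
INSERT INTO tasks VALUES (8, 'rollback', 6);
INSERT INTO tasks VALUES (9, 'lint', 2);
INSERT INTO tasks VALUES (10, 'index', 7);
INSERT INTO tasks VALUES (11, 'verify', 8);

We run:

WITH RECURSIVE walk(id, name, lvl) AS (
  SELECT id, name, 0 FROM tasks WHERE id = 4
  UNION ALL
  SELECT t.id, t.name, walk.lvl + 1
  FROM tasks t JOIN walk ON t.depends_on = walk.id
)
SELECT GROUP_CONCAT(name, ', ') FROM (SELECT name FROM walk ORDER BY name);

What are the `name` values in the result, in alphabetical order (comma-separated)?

rollback, scan, tag, test, verify

Base: id=4 (tag) at lvl 0.
Iteration 1: rows with depends_on in {4} -> test (id 5, lvl 1).
Iteration 2: rows with depends_on in {5} -> scan (id 6, lvl 2).
Iteration 3: rows with depends_on in {6} -> rollback (id 8, lvl 3).
Iteration 4: rows with depends_on in {8} -> verify (id 11, lvl 4).
Iteration 5: no rows with depends_on in {11}; recursion stops.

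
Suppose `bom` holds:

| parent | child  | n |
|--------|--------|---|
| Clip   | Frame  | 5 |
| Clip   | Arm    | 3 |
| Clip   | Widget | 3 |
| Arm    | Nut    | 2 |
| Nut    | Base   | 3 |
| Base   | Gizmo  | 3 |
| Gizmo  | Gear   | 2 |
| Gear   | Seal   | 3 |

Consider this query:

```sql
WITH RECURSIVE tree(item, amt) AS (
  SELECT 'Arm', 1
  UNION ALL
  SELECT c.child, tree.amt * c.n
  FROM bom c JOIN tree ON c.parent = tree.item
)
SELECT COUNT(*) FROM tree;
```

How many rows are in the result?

Base: (Arm, amt=1).
Iteration 1: components of {Arm} -> Nut = 1*2 = 2.
Iteration 2: components of {Nut} -> Base = 2*3 = 6.
Iteration 3: components of {Base} -> Gizmo = 6*3 = 18.
Iteration 4: components of {Gizmo} -> Gear = 18*2 = 36.
Iteration 5: components of {Gear} -> Seal = 36*3 = 108.
Iteration 6: no further components; recursion stops.
Total rows emitted: 6.

6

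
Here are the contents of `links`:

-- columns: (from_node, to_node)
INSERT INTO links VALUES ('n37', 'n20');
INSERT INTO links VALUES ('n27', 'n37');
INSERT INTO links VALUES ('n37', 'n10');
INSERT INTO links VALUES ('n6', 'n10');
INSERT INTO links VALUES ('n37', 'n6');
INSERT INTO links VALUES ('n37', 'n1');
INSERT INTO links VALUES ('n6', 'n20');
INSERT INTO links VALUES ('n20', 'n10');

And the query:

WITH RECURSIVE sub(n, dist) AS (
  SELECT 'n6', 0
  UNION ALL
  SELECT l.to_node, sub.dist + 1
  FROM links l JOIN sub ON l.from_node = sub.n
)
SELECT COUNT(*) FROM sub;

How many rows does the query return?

Base: (n6, dist=0).
Iteration 1: edges from {n6} -> (n10, dist=1), (n20, dist=1).
Iteration 2: edges from {n10,n20} -> (n10, dist=2).
Iteration 3: no outgoing edges from {n10}; recursion stops.
Total rows emitted: 4.

4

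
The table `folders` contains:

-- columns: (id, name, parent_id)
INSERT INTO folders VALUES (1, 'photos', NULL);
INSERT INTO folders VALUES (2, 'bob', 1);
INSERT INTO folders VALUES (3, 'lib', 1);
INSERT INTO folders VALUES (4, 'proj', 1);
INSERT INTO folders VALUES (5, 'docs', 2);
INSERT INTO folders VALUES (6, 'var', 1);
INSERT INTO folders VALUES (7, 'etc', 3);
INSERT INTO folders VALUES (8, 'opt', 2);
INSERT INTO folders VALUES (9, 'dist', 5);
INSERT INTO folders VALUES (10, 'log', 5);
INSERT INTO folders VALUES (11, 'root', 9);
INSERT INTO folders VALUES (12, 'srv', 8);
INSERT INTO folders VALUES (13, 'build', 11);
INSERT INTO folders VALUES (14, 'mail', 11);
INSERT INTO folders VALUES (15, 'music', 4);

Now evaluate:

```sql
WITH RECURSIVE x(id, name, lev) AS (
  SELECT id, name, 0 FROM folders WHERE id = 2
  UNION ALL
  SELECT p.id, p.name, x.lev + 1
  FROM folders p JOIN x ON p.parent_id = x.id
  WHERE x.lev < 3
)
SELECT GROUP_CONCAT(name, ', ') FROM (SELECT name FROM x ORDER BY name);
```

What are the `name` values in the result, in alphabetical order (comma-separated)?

Base: id=2 (bob) at lev 0.
Iteration 1: rows with parent_id in {2} -> docs (id 5, lev 1), opt (id 8, lev 1).
Iteration 2: rows with parent_id in {5,8} -> dist (id 9, lev 2), log (id 10, lev 2), srv (id 12, lev 2).
Iteration 3: rows with parent_id in {9,10,12} -> root (id 11, lev 3).
Iteration 4: lev < 3 fails for all current rows; recursion stops.

bob, dist, docs, log, opt, root, srv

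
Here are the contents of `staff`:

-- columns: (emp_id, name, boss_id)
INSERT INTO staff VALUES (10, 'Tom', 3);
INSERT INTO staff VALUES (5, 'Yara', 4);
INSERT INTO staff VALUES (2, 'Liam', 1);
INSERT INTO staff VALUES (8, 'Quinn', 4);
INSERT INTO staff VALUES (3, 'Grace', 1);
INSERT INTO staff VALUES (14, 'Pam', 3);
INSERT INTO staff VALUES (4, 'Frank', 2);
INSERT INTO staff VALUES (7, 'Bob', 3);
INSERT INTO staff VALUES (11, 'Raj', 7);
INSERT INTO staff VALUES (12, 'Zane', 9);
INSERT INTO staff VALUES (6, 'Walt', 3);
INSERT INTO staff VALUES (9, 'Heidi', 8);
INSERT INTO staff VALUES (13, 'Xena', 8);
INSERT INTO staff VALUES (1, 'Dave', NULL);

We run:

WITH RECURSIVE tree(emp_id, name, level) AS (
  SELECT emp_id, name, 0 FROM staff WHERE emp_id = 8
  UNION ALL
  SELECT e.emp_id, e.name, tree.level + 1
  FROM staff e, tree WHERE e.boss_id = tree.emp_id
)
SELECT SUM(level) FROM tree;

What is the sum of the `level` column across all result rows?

Base: emp_id=8 (Quinn) at level 0.
Iteration 1: rows with boss_id in {8} -> Heidi (id 9, level 1), Xena (id 13, level 1).
Iteration 2: rows with boss_id in {9,13} -> Zane (id 12, level 2).
Iteration 3: no rows with boss_id in {12}; recursion stops.
SUM(level) = 0 + 1 + 1 + 2 = 4.

4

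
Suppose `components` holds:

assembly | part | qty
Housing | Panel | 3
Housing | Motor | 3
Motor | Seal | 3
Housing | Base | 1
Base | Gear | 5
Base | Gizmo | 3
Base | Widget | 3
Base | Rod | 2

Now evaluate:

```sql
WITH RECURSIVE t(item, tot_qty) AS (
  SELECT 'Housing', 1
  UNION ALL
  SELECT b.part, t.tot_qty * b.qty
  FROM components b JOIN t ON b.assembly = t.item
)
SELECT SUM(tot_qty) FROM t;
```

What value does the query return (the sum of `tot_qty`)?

Base: (Housing, tot_qty=1).
Iteration 1: components of {Housing} -> Base = 1*1 = 1, Motor = 1*3 = 3, Panel = 1*3 = 3.
Iteration 2: components of {Base,Motor,Panel} -> Gear = 1*5 = 5, Gizmo = 1*3 = 3, Rod = 1*2 = 2, Seal = 3*3 = 9, Widget = 1*3 = 3.
Iteration 3: no further components; recursion stops.
SUM(tot_qty) = 1 + 3 + 3 + 1 + 9 + 5 + 3 + 3 + 2 = 30.

30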